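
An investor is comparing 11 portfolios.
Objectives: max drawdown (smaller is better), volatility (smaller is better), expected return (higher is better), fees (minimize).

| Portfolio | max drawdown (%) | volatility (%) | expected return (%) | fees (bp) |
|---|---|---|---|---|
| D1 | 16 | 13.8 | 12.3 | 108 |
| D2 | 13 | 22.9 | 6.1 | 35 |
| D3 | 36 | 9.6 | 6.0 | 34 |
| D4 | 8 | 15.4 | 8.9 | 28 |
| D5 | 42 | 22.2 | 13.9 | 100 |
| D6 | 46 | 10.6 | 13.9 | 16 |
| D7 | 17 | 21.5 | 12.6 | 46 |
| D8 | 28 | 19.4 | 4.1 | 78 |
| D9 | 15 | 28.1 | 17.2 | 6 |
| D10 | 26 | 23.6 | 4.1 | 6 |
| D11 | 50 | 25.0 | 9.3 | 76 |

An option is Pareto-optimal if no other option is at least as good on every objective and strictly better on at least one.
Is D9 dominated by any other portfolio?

No

D1: worse on max drawdown (16 vs 15).
D2: worse on expected return (6.1 vs 17.2).
D3: worse on max drawdown (36 vs 15).
D4: worse on expected return (8.9 vs 17.2).
D5: worse on max drawdown (42 vs 15).
D6: worse on max drawdown (46 vs 15).
D7: worse on max drawdown (17 vs 15).
D8: worse on max drawdown (28 vs 15).
D10: worse on max drawdown (26 vs 15).
D11: worse on max drawdown (50 vs 15).
No option is at least as good as D9 on every objective and strictly better on one.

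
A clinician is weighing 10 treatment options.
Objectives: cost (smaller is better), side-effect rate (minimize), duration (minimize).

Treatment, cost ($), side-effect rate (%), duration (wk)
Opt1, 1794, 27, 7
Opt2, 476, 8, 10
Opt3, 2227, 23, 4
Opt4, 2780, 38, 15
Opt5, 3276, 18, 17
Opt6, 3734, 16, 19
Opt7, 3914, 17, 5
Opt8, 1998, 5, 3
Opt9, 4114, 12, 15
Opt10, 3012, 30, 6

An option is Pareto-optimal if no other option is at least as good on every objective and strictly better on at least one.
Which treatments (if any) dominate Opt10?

Opt3, Opt8

Opt3: cost 2227≤3012, side-effect rate 23≤30, duration 4≤6 — dominates Opt10.
Opt8: cost 1998≤3012, side-effect rate 5≤30, duration 3≤6 — dominates Opt10.
Others (Opt1, Opt2, Opt4, Opt5, Opt6, Opt7, Opt9) are each worse than Opt10 on at least one objective.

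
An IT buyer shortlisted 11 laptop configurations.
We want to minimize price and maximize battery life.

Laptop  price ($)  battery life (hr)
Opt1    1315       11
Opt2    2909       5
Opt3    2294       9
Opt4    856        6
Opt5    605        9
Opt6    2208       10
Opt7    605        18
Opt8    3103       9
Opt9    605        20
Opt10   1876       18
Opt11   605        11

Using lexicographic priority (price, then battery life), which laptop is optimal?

First minimize price: best is 605, kept {Opt5, Opt7, Opt9, Opt11}.
Then maximize battery life: best is 20, kept {Opt9}.

Opt9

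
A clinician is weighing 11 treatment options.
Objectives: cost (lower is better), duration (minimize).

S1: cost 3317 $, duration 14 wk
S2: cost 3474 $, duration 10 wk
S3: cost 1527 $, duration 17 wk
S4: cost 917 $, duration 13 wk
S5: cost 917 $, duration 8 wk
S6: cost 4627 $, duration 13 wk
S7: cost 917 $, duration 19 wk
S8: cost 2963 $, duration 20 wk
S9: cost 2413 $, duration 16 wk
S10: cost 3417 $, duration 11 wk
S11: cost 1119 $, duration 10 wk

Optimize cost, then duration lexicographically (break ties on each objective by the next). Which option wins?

First minimize cost: best is 917, kept {S4, S5, S7}.
Then minimize duration: best is 8, kept {S5}.

S5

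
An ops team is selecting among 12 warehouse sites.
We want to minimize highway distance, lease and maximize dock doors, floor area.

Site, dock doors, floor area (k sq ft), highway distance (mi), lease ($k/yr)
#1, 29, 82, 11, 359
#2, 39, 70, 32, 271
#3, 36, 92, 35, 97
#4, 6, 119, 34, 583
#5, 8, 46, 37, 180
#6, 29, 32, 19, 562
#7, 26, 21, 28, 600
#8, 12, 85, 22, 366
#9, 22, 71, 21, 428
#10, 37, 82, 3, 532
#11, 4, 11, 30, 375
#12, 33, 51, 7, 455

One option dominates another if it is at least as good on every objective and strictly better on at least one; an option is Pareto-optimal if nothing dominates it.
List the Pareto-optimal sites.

#1: not dominated.
#2: not dominated (best dock doors).
#3: not dominated (best lease).
#4: not dominated (best floor area).
#5: dominated by #3 (dock doors 36≥8, floor area 92≥46, highway distance 35≤37, lease 97≤180).
#6: dominated by #1 (dock doors 29≥29, floor area 82≥32, highway distance 11≤19, lease 359≤562).
#7: dominated by #1 (dock doors 29≥26, floor area 82≥21, highway distance 11≤28, lease 359≤600).
#8: not dominated.
#9: dominated by #1 (dock doors 29≥22, floor area 82≥71, highway distance 11≤21, lease 359≤428).
#10: not dominated (best highway distance).
#11: dominated by #1 (dock doors 29≥4, floor area 82≥11, highway distance 11≤30, lease 359≤375).
#12: not dominated.

#1, #2, #3, #4, #8, #10, #12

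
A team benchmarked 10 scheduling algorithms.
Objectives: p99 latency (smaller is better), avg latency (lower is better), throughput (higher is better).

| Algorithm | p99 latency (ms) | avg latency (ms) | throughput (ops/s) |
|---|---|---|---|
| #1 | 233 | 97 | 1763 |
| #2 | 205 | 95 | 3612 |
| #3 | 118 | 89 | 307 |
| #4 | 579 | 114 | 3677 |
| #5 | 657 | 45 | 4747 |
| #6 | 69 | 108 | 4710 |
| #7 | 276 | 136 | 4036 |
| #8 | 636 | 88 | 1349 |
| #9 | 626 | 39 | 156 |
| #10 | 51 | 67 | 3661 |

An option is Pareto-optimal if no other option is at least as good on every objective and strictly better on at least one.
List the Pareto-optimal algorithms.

#1: dominated by #2 (p99 latency 205≤233, avg latency 95≤97, throughput 3612≥1763).
#2: dominated by #10 (p99 latency 51≤205, avg latency 67≤95, throughput 3661≥3612).
#3: dominated by #10 (p99 latency 51≤118, avg latency 67≤89, throughput 3661≥307).
#4: dominated by #6 (p99 latency 69≤579, avg latency 108≤114, throughput 4710≥3677).
#5: not dominated (best throughput).
#6: not dominated.
#7: dominated by #6 (p99 latency 69≤276, avg latency 108≤136, throughput 4710≥4036).
#8: dominated by #10 (p99 latency 51≤636, avg latency 67≤88, throughput 3661≥1349).
#9: not dominated (best avg latency).
#10: not dominated (best p99 latency).

#5, #6, #9, #10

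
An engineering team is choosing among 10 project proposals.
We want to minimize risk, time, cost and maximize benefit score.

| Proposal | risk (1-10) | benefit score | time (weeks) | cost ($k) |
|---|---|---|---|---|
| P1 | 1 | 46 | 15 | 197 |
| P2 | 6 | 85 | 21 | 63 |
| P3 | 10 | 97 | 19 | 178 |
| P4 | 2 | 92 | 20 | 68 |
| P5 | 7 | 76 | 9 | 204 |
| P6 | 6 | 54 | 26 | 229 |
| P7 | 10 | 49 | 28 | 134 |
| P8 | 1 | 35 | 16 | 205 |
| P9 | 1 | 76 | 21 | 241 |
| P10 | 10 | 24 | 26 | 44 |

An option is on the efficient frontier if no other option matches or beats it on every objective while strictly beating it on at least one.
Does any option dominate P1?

No

P2: worse on risk (6 vs 1).
P3: worse on risk (10 vs 1).
P4: worse on risk (2 vs 1).
P5: worse on risk (7 vs 1).
P6: worse on risk (6 vs 1).
P7: worse on risk (10 vs 1).
P8: worse on benefit score (35 vs 46).
P9: worse on time (21 vs 15).
P10: worse on risk (10 vs 1).
No option is at least as good as P1 on every objective and strictly better on one.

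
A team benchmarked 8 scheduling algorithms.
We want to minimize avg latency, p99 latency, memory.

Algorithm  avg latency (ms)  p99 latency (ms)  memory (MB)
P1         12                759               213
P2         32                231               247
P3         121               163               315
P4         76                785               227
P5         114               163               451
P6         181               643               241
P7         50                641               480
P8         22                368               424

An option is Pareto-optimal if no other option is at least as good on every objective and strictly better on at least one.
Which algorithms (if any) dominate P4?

P1: avg latency 12≤76, p99 latency 759≤785, memory 213≤227 — dominates P4.
Others (P2, P3, P5, P6, P7, P8) are each worse than P4 on at least one objective.

P1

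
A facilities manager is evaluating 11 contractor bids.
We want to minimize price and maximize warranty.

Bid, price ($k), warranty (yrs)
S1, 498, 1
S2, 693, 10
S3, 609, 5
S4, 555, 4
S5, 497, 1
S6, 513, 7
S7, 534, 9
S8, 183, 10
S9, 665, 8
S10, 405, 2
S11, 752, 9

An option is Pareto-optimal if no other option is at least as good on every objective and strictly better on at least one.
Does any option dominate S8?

No

S1: worse on price (498 vs 183).
S2: worse on price (693 vs 183).
S3: worse on price (609 vs 183).
S4: worse on price (555 vs 183).
S5: worse on price (497 vs 183).
S6: worse on price (513 vs 183).
S7: worse on price (534 vs 183).
S9: worse on price (665 vs 183).
S10: worse on price (405 vs 183).
S11: worse on price (752 vs 183).
No option is at least as good as S8 on every objective and strictly better on one.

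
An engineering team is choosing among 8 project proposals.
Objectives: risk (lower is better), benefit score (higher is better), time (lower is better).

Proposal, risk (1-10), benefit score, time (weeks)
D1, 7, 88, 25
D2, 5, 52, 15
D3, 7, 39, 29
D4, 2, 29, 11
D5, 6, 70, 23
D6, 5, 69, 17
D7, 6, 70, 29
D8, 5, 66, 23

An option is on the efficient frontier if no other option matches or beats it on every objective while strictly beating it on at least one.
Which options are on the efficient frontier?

D1, D2, D4, D5, D6

D1: not dominated (best benefit score).
D2: not dominated.
D3: dominated by D1 (risk 7≤7, benefit score 88≥39, time 25≤29).
D4: not dominated (best risk).
D5: not dominated.
D6: not dominated.
D7: dominated by D5 (risk 6≤6, benefit score 70≥70, time 23≤29).
D8: dominated by D6 (risk 5≤5, benefit score 69≥66, time 17≤23).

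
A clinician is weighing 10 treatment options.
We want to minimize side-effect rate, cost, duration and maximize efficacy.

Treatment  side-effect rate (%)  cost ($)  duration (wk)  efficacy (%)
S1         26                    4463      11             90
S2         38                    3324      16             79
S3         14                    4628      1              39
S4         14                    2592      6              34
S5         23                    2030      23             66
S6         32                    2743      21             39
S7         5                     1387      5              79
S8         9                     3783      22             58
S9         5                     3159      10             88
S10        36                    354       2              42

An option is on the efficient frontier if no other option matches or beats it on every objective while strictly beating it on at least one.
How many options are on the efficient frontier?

5

S1: not dominated (best efficacy).
S2: dominated by S7 (side-effect rate 5≤38, cost 1387≤3324, duration 5≤16, efficacy 79≥79).
S3: not dominated (best duration).
S4: dominated by S7 (side-effect rate 5≤14, cost 1387≤2592, duration 5≤6, efficacy 79≥34).
S5: dominated by S7 (side-effect rate 5≤23, cost 1387≤2030, duration 5≤23, efficacy 79≥66).
S6: dominated by S7 (side-effect rate 5≤32, cost 1387≤2743, duration 5≤21, efficacy 79≥39).
S7: not dominated.
S8: dominated by S7 (side-effect rate 5≤9, cost 1387≤3783, duration 5≤22, efficacy 79≥58).
S9: not dominated.
S10: not dominated (best cost).
Pareto-optimal: S1, S3, S7, S9, S10 → 5.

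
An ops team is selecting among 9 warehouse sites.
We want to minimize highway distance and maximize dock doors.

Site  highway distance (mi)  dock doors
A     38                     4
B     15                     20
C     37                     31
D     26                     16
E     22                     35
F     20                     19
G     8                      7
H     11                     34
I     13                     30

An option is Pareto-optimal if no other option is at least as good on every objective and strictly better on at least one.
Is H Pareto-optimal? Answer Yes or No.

Yes

A: worse on highway distance (38 vs 11).
B: worse on highway distance (15 vs 11).
C: worse on highway distance (37 vs 11).
D: worse on highway distance (26 vs 11).
E: worse on highway distance (22 vs 11).
F: worse on highway distance (20 vs 11).
G: worse on dock doors (7 vs 34).
I: worse on highway distance (13 vs 11).
No option is at least as good as H on every objective and strictly better on one.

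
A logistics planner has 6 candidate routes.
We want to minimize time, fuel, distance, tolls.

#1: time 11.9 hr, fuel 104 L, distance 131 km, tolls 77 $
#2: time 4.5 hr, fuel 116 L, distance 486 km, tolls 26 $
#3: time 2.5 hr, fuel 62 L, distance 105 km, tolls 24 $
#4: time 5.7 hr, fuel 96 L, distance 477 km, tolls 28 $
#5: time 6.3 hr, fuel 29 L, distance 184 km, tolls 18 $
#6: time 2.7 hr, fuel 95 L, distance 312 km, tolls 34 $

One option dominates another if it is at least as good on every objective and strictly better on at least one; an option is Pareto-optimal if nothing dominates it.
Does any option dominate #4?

Yes

#3 vs #4: time 2.5≤5.7, fuel 62≤96, distance 105≤477, tolls 24≤28 — #3 is at least as good on every objective and strictly better on at least one, so #3 dominates #4.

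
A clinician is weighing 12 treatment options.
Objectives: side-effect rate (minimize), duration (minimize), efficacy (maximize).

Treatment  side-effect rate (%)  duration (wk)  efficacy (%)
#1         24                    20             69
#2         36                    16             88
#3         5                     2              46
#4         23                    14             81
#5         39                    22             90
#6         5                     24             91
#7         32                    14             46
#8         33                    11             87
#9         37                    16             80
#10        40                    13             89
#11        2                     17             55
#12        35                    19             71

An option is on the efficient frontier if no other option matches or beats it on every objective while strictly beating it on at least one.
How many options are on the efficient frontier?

#1: dominated by #4 (side-effect rate 23≤24, duration 14≤20, efficacy 81≥69).
#2: not dominated.
#3: not dominated (best duration).
#4: not dominated.
#5: not dominated.
#6: not dominated (best efficacy).
#7: dominated by #3 (side-effect rate 5≤32, duration 2≤14, efficacy 46≥46).
#8: not dominated.
#9: dominated by #2 (side-effect rate 36≤37, duration 16≤16, efficacy 88≥80).
#10: not dominated.
#11: not dominated (best side-effect rate).
#12: dominated by #4 (side-effect rate 23≤35, duration 14≤19, efficacy 81≥71).
Pareto-optimal: #2, #3, #4, #5, #6, #8, #10, #11 → 8.

8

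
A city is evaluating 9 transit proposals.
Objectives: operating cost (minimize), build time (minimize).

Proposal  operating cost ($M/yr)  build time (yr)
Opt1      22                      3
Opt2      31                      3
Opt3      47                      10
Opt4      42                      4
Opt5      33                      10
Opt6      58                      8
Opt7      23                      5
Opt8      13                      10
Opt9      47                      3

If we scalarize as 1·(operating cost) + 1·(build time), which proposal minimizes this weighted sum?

Opt8

Opt1: 1·22 + 1·3 = 25
Opt2: 1·31 + 1·3 = 34
Opt3: 1·47 + 1·10 = 57
Opt4: 1·42 + 1·4 = 46
Opt5: 1·33 + 1·10 = 43
Opt6: 1·58 + 1·8 = 66
Opt7: 1·23 + 1·5 = 28
Opt8: 1·13 + 1·10 = 23
Opt9: 1·47 + 1·3 = 50
Lowest: Opt8 at 23.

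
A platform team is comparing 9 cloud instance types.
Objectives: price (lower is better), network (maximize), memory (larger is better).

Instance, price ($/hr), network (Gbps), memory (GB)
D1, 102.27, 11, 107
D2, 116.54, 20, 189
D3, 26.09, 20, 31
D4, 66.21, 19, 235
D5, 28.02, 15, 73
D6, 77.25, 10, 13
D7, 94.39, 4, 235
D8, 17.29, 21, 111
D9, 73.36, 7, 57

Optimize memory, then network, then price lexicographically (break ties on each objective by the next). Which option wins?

D4

First maximize memory: best is 235, kept {D4, D7}.
Then maximize network: best is 19, kept {D4}.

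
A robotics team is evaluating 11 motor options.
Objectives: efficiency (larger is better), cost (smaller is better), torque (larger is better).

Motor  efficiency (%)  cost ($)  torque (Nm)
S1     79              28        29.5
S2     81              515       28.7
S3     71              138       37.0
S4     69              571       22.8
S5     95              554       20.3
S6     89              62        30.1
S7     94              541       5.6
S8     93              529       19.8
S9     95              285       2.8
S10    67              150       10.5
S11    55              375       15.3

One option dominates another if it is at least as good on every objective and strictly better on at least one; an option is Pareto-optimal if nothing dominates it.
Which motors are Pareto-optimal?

S1, S3, S5, S6, S7, S8, S9

S1: not dominated (best cost).
S2: dominated by S6 (efficiency 89≥81, cost 62≤515, torque 30.1≥28.7).
S3: not dominated (best torque).
S4: dominated by S1 (efficiency 79≥69, cost 28≤571, torque 29.5≥22.8).
S5: not dominated.
S6: not dominated.
S7: not dominated.
S8: not dominated.
S9: not dominated.
S10: dominated by S1 (efficiency 79≥67, cost 28≤150, torque 29.5≥10.5).
S11: dominated by S1 (efficiency 79≥55, cost 28≤375, torque 29.5≥15.3).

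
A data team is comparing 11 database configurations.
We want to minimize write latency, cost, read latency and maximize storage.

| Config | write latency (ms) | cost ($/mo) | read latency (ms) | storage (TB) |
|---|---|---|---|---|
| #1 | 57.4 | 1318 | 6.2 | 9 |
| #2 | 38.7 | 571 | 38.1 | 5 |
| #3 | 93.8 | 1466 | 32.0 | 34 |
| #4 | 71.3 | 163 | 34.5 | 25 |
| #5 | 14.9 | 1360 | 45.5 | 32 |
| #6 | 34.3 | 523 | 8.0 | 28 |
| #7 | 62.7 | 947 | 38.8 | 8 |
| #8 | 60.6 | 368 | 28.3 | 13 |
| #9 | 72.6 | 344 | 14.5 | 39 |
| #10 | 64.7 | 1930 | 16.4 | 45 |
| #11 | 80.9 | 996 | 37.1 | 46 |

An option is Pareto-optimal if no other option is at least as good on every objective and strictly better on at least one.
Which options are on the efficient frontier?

#1, #4, #5, #6, #8, #9, #10, #11

#1: not dominated (best read latency).
#2: dominated by #6 (write latency 34.3≤38.7, cost 523≤571, read latency 8.0≤38.1, storage 28≥5).
#3: dominated by #9 (write latency 72.6≤93.8, cost 344≤1466, read latency 14.5≤32.0, storage 39≥34).
#4: not dominated (best cost).
#5: not dominated (best write latency).
#6: not dominated.
#7: dominated by #6 (write latency 34.3≤62.7, cost 523≤947, read latency 8.0≤38.8, storage 28≥8).
#8: not dominated.
#9: not dominated.
#10: not dominated.
#11: not dominated (best storage).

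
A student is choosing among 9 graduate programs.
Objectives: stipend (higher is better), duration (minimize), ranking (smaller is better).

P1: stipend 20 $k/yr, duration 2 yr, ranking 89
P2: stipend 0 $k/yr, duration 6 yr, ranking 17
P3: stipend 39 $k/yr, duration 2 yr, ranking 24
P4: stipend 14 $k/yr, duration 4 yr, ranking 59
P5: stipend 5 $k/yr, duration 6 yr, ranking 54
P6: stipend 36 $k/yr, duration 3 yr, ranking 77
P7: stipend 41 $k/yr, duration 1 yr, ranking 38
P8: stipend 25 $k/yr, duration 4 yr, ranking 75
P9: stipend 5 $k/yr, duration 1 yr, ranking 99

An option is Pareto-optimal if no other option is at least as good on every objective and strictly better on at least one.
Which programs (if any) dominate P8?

P3: stipend 39≥25, duration 2≤4, ranking 24≤75 — dominates P8.
P7: stipend 41≥25, duration 1≤4, ranking 38≤75 — dominates P8.
Others (P1, P2, P4, P5, P6, P9) are each worse than P8 on at least one objective.

P3, P7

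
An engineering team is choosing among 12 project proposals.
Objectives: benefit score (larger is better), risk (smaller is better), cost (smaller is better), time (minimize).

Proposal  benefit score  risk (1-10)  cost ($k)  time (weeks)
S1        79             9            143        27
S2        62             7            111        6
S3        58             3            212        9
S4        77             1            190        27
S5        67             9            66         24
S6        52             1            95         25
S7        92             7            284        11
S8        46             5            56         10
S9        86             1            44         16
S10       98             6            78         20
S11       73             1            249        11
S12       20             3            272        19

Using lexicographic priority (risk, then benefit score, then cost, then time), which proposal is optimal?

First minimize risk: best is 1, kept {S4, S6, S9, S11}.
Then maximize benefit score: best is 86, kept {S9}.

S9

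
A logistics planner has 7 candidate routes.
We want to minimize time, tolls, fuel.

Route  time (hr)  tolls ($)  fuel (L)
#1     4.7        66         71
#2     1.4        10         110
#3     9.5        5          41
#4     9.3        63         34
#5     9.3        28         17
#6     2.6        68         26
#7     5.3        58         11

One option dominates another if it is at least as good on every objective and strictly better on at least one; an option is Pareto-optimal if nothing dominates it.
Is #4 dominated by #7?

Yes

#7 vs #4: time 5.3≤9.3, tolls 58≤63, fuel 11≤34 — #7 is at least as good on every objective with at least one strict improvement.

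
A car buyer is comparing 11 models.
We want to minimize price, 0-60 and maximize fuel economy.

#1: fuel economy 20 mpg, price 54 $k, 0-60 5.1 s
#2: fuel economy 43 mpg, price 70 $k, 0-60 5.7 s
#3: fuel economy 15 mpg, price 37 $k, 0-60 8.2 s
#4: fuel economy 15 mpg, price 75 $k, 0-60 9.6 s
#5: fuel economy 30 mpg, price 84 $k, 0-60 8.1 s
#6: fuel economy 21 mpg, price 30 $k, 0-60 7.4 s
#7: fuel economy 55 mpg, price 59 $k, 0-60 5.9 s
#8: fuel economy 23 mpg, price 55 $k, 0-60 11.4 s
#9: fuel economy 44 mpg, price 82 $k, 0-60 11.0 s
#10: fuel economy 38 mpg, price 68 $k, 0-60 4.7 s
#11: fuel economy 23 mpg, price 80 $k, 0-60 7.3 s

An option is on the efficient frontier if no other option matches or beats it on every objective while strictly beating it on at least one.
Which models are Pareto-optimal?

#1, #2, #6, #7, #8, #10

#1: not dominated.
#2: not dominated.
#3: dominated by #6 (fuel economy 21≥15, price 30≤37, 0-60 7.4≤8.2).
#4: dominated by #1 (fuel economy 20≥15, price 54≤75, 0-60 5.1≤9.6).
#5: dominated by #2 (fuel economy 43≥30, price 70≤84, 0-60 5.7≤8.1).
#6: not dominated (best price).
#7: not dominated (best fuel economy).
#8: not dominated.
#9: dominated by #7 (fuel economy 55≥44, price 59≤82, 0-60 5.9≤11.0).
#10: not dominated (best 0-60).
#11: dominated by #2 (fuel economy 43≥23, price 70≤80, 0-60 5.7≤7.3).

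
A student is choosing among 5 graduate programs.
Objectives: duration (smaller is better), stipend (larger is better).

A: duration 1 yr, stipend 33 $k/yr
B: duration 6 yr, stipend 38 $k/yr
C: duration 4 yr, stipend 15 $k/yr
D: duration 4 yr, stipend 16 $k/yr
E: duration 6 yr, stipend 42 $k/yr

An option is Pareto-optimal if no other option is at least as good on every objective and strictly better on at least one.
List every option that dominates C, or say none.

A, D

A: duration 1≤4, stipend 33≥15 — dominates C.
D: duration 4≤4, stipend 16≥15 — dominates C.
Others (B, E) are each worse than C on at least one objective.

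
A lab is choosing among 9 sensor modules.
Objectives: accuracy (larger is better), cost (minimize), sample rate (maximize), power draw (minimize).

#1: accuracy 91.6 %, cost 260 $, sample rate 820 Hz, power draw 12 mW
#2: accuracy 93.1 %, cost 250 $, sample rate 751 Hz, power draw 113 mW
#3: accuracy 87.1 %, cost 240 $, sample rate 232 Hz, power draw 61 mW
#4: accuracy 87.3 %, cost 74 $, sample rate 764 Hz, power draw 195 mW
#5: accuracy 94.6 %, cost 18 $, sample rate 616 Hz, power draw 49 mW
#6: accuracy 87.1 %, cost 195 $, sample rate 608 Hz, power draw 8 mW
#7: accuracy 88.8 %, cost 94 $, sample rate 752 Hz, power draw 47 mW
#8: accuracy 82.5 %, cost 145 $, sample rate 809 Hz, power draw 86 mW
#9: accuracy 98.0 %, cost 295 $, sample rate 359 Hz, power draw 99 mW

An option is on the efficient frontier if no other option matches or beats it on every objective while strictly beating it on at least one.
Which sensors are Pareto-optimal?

#1: not dominated (best sample rate).
#2: not dominated.
#3: dominated by #5 (accuracy 94.6≥87.1, cost 18≤240, sample rate 616≥232, power draw 49≤61).
#4: not dominated.
#5: not dominated (best cost).
#6: not dominated (best power draw).
#7: not dominated.
#8: not dominated.
#9: not dominated (best accuracy).

#1, #2, #4, #5, #6, #7, #8, #9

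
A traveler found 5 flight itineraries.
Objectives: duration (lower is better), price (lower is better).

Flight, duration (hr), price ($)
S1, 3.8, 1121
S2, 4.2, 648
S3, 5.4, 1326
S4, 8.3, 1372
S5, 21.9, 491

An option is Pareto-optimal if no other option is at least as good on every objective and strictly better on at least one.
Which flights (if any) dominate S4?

S1: duration 3.8≤8.3, price 1121≤1372 — dominates S4.
S2: duration 4.2≤8.3, price 648≤1372 — dominates S4.
S3: duration 5.4≤8.3, price 1326≤1372 — dominates S4.
Others (S5) are each worse than S4 on at least one objective.

S1, S2, S3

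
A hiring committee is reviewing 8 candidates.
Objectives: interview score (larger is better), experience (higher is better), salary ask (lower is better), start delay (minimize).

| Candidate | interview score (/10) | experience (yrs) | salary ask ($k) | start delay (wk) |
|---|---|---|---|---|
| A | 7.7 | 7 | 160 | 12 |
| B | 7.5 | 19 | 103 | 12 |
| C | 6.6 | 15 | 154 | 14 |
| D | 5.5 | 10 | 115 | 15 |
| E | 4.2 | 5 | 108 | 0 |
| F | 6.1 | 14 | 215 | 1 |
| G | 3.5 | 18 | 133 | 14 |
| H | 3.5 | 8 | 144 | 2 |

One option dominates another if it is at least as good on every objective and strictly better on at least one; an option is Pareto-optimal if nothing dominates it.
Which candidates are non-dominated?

A, B, E, F, H

A: not dominated (best interview score).
B: not dominated (best experience).
C: dominated by B (interview score 7.5≥6.6, experience 19≥15, salary ask 103≤154, start delay 12≤14).
D: dominated by B (interview score 7.5≥5.5, experience 19≥10, salary ask 103≤115, start delay 12≤15).
E: not dominated (best start delay).
F: not dominated.
G: dominated by B (interview score 7.5≥3.5, experience 19≥18, salary ask 103≤133, start delay 12≤14).
H: not dominated.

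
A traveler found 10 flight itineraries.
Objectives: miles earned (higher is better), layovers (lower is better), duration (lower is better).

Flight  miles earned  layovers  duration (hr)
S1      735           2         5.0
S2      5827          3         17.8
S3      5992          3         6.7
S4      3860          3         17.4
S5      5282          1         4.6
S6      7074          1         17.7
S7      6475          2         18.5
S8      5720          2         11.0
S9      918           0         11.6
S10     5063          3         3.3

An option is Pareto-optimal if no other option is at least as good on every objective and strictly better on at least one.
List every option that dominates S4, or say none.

S3: miles earned 5992≥3860, layovers 3≤3, duration 6.7≤17.4 — dominates S4.
S5: miles earned 5282≥3860, layovers 1≤3, duration 4.6≤17.4 — dominates S4.
S8: miles earned 5720≥3860, layovers 2≤3, duration 11.0≤17.4 — dominates S4.
S10: miles earned 5063≥3860, layovers 3≤3, duration 3.3≤17.4 — dominates S4.
Others (S1, S2, S6, S7, S9) are each worse than S4 on at least one objective.

S3, S5, S8, S10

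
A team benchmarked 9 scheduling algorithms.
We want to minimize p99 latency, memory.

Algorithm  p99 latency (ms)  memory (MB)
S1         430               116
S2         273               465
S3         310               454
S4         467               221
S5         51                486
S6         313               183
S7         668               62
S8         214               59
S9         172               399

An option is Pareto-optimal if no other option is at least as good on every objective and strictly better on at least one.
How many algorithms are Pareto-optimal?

S1: dominated by S8 (p99 latency 214≤430, memory 59≤116).
S2: dominated by S8 (p99 latency 214≤273, memory 59≤465).
S3: dominated by S8 (p99 latency 214≤310, memory 59≤454).
S4: dominated by S1 (p99 latency 430≤467, memory 116≤221).
S5: not dominated (best p99 latency).
S6: dominated by S8 (p99 latency 214≤313, memory 59≤183).
S7: dominated by S8 (p99 latency 214≤668, memory 59≤62).
S8: not dominated (best memory).
S9: not dominated.
Pareto-optimal: S5, S8, S9 → 3.

3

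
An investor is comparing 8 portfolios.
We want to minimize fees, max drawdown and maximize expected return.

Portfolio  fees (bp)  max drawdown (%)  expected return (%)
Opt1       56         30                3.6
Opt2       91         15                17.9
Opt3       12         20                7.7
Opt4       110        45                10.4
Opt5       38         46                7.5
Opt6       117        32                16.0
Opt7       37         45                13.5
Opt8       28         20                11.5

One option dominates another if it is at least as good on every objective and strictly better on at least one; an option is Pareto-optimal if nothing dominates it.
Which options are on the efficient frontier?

Opt2, Opt3, Opt7, Opt8

Opt1: dominated by Opt3 (fees 12≤56, max drawdown 20≤30, expected return 7.7≥3.6).
Opt2: not dominated (best max drawdown).
Opt3: not dominated (best fees).
Opt4: dominated by Opt2 (fees 91≤110, max drawdown 15≤45, expected return 17.9≥10.4).
Opt5: dominated by Opt3 (fees 12≤38, max drawdown 20≤46, expected return 7.7≥7.5).
Opt6: dominated by Opt2 (fees 91≤117, max drawdown 15≤32, expected return 17.9≥16.0).
Opt7: not dominated.
Opt8: not dominated.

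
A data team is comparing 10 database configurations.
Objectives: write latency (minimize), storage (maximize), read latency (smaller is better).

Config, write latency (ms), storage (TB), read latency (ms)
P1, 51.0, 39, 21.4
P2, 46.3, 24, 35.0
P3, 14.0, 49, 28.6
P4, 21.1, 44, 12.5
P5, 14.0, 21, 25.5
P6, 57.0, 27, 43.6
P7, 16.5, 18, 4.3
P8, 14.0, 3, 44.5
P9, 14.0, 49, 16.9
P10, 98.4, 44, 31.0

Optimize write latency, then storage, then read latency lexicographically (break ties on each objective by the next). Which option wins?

P9

First minimize write latency: best is 14.0, kept {P3, P5, P8, P9}.
Then maximize storage: best is 49, kept {P3, P9}.
Then minimize read latency: best is 16.9, kept {P9}.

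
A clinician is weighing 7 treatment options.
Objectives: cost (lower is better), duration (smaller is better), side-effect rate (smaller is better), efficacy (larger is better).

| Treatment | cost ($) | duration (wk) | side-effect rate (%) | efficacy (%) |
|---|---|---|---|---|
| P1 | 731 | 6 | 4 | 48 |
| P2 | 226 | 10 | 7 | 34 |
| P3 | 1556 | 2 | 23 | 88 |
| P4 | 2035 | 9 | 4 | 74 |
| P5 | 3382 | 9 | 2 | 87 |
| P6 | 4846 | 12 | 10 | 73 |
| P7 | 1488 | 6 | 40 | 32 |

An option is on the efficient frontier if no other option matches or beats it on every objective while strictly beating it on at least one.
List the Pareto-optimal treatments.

P1: not dominated.
P2: not dominated (best cost).
P3: not dominated (best duration).
P4: not dominated.
P5: not dominated (best side-effect rate).
P6: dominated by P4 (cost 2035≤4846, duration 9≤12, side-effect rate 4≤10, efficacy 74≥73).
P7: dominated by P1 (cost 731≤1488, duration 6≤6, side-effect rate 4≤40, efficacy 48≥32).

P1, P2, P3, P4, P5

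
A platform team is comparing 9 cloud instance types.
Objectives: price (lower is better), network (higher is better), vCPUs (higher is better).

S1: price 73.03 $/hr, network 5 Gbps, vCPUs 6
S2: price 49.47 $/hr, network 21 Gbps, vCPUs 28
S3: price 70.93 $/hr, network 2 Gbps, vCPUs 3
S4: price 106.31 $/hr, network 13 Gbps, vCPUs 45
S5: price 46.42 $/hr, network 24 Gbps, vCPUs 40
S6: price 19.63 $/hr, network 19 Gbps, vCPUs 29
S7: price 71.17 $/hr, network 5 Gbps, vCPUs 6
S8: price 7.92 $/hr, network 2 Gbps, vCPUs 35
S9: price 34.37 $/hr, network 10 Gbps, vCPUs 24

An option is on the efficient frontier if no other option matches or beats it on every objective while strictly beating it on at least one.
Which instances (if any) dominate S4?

S1: worse on network (5 vs 13).
S2: worse on vCPUs (28 vs 45).
S3: worse on network (2 vs 13).
S5: worse on vCPUs (40 vs 45).
S6: worse on vCPUs (29 vs 45).
S7: worse on network (5 vs 13).
S8: worse on network (2 vs 13).
S9: worse on network (10 vs 13).
No option dominates S4.

none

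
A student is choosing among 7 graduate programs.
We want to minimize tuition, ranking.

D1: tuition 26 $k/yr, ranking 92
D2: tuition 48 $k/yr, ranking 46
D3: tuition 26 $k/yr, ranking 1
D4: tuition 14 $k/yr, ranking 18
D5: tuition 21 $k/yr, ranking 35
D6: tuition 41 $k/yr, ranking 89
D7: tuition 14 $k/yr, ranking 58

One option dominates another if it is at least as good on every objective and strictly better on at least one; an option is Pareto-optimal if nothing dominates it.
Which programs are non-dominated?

D3, D4

D1: dominated by D3 (tuition 26≤26, ranking 1≤92).
D2: dominated by D3 (tuition 26≤48, ranking 1≤46).
D3: not dominated (best ranking).
D4: not dominated.
D5: dominated by D4 (tuition 14≤21, ranking 18≤35).
D6: dominated by D3 (tuition 26≤41, ranking 1≤89).
D7: dominated by D4 (tuition 14≤14, ranking 18≤58).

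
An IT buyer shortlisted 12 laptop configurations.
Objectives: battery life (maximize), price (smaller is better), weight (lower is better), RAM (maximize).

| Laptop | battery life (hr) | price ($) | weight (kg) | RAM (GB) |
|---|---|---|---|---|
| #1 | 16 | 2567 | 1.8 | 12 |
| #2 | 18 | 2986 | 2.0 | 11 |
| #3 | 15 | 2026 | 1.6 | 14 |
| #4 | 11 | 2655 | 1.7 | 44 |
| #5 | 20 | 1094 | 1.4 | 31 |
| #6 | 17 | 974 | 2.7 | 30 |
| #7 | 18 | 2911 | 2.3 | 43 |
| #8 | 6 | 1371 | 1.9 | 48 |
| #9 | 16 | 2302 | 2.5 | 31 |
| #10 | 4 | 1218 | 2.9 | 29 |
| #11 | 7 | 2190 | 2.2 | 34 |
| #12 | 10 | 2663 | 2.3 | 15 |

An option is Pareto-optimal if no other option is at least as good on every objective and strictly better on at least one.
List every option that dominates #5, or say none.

none

#1: worse on battery life (16 vs 20).
#2: worse on battery life (18 vs 20).
#3: worse on battery life (15 vs 20).
#4: worse on battery life (11 vs 20).
#6: worse on battery life (17 vs 20).
#7: worse on battery life (18 vs 20).
#8: worse on battery life (6 vs 20).
#9: worse on battery life (16 vs 20).
#10: worse on battery life (4 vs 20).
#11: worse on battery life (7 vs 20).
#12: worse on battery life (10 vs 20).
No option dominates #5.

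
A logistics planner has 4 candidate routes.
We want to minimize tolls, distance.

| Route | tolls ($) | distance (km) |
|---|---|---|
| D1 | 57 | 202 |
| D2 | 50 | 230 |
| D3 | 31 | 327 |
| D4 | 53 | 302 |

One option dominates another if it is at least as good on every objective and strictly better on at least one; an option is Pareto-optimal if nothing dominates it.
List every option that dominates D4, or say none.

D2: tolls 50≤53, distance 230≤302 — dominates D4.
Others (D1, D3) are each worse than D4 on at least one objective.

D2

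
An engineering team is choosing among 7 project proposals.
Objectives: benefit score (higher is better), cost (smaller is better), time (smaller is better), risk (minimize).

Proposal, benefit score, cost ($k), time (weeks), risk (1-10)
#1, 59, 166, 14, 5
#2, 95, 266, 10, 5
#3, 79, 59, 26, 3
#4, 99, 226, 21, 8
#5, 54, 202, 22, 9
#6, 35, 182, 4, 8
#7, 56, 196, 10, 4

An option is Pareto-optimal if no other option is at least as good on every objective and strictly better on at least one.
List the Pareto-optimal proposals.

#1: not dominated.
#2: not dominated.
#3: not dominated (best cost).
#4: not dominated (best benefit score).
#5: dominated by #1 (benefit score 59≥54, cost 166≤202, time 14≤22, risk 5≤9).
#6: not dominated (best time).
#7: not dominated.

#1, #2, #3, #4, #6, #7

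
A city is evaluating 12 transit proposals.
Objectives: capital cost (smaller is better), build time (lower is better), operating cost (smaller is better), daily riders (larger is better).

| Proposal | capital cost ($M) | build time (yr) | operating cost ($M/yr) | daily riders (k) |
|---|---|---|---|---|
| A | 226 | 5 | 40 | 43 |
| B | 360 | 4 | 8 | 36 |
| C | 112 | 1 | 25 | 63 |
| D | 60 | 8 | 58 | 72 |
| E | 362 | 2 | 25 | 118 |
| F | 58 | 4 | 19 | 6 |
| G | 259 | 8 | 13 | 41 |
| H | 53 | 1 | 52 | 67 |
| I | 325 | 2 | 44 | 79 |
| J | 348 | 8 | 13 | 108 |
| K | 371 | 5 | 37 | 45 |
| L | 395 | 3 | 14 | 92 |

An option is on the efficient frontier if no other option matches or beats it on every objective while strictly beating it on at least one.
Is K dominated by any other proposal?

Yes

C vs K: capital cost 112≤371, build time 1≤5, operating cost 25≤37, daily riders 63≥45 — C is at least as good on every objective and strictly better on at least one, so C dominates K.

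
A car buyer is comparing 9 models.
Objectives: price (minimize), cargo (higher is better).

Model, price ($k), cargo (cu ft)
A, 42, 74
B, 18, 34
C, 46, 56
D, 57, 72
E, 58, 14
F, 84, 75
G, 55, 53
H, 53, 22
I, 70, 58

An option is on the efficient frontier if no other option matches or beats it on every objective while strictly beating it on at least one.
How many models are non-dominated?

A: not dominated.
B: not dominated (best price).
C: dominated by A (price 42≤46, cargo 74≥56).
D: dominated by A (price 42≤57, cargo 74≥72).
E: dominated by A (price 42≤58, cargo 74≥14).
F: not dominated (best cargo).
G: dominated by A (price 42≤55, cargo 74≥53).
H: dominated by A (price 42≤53, cargo 74≥22).
I: dominated by A (price 42≤70, cargo 74≥58).
Pareto-optimal: A, B, F → 3.

3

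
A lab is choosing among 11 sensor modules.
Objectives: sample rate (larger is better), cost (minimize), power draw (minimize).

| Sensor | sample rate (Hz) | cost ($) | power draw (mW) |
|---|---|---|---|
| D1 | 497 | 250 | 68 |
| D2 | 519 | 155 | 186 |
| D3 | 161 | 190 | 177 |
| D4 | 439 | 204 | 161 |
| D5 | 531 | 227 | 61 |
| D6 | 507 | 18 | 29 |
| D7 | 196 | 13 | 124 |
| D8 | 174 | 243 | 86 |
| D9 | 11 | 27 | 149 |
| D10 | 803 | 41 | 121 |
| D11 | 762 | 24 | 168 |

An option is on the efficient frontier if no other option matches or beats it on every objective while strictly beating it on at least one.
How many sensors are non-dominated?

D1: dominated by D5 (sample rate 531≥497, cost 227≤250, power draw 61≤68).
D2: dominated by D10 (sample rate 803≥519, cost 41≤155, power draw 121≤186).
D3: dominated by D6 (sample rate 507≥161, cost 18≤190, power draw 29≤177).
D4: dominated by D6 (sample rate 507≥439, cost 18≤204, power draw 29≤161).
D5: not dominated.
D6: not dominated (best power draw).
D7: not dominated (best cost).
D8: dominated by D5 (sample rate 531≥174, cost 227≤243, power draw 61≤86).
D9: dominated by D6 (sample rate 507≥11, cost 18≤27, power draw 29≤149).
D10: not dominated (best sample rate).
D11: not dominated.
Pareto-optimal: D5, D6, D7, D10, D11 → 5.

5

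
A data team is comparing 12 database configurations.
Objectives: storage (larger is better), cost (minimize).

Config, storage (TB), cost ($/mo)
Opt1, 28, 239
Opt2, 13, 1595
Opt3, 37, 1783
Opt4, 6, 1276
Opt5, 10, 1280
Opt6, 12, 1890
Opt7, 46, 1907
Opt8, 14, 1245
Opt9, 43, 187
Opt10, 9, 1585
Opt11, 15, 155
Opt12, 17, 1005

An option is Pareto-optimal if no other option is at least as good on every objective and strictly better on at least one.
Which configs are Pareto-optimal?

Opt7, Opt9, Opt11

Opt1: dominated by Opt9 (storage 43≥28, cost 187≤239).
Opt2: dominated by Opt1 (storage 28≥13, cost 239≤1595).
Opt3: dominated by Opt9 (storage 43≥37, cost 187≤1783).
Opt4: dominated by Opt1 (storage 28≥6, cost 239≤1276).
Opt5: dominated by Opt1 (storage 28≥10, cost 239≤1280).
Opt6: dominated by Opt1 (storage 28≥12, cost 239≤1890).
Opt7: not dominated (best storage).
Opt8: dominated by Opt1 (storage 28≥14, cost 239≤1245).
Opt9: not dominated.
Opt10: dominated by Opt1 (storage 28≥9, cost 239≤1585).
Opt11: not dominated (best cost).
Opt12: dominated by Opt1 (storage 28≥17, cost 239≤1005).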